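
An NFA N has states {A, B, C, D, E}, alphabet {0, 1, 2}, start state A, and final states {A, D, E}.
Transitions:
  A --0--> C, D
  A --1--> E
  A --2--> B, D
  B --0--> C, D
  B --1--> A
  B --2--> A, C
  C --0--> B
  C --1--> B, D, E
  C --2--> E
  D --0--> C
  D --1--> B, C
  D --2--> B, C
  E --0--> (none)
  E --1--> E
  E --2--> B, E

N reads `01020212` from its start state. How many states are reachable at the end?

Start: {A}
read 0: {C, D}
read 1: {B, C, D, E}
read 0: {B, C, D}
read 2: {A, B, C, E}
read 0: {B, C, D}
read 2: {A, B, C, E}
read 1: {A, B, D, E}
read 2: {A, B, C, D, E}
Final reachable set {A, B, C, D, E} has 5 states.

5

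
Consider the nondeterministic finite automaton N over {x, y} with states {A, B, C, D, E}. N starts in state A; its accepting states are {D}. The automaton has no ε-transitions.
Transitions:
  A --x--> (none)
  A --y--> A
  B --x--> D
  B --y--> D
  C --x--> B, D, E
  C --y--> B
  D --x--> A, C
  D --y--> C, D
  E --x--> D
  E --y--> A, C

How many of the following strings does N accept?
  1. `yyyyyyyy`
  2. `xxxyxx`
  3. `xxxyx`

`yyyyyyyy`: rejected
`xxxyxx`: rejected
`xxxyx`: rejected

0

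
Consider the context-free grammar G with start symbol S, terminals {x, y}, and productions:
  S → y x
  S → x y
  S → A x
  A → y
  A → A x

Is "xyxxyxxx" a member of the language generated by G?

no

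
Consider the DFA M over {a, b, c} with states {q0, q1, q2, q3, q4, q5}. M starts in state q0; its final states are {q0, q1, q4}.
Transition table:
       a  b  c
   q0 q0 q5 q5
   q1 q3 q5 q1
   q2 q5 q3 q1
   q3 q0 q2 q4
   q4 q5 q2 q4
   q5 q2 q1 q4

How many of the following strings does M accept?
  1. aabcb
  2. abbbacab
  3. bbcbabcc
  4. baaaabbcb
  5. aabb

2

aabcb: rejected
abbbacab: rejected
bbcbabcc: accepted
baaaabbcb: rejected
aabb: accepted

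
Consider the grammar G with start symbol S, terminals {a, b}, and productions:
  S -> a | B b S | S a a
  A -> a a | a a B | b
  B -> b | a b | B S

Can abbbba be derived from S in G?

yes

S ⇒ BbS ⇒ abbS ⇒ abbBbS ⇒ abbbbS ⇒ abbbba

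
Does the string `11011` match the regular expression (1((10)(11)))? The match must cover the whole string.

Split as 1·1011: 1 matches 1 and ((10)(11)) matches 1011.

yes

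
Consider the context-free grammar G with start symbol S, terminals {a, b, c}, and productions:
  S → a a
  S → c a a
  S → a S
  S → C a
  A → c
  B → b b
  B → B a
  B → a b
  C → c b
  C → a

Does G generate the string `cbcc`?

no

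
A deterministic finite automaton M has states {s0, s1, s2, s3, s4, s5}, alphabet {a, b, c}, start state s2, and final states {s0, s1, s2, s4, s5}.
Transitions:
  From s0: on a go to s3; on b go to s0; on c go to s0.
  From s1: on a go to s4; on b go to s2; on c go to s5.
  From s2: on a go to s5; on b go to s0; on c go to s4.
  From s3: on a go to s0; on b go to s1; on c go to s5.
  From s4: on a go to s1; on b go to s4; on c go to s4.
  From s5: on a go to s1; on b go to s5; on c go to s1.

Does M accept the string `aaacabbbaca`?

accepted

s2 --a--> s5
s5 --a--> s1
s1 --a--> s4
s4 --c--> s4
s4 --a--> s1
s1 --b--> s2
s2 --b--> s0
s0 --b--> s0
s0 --a--> s3
s3 --c--> s5
s5 --a--> s1
End in state s1, which is an accepting state.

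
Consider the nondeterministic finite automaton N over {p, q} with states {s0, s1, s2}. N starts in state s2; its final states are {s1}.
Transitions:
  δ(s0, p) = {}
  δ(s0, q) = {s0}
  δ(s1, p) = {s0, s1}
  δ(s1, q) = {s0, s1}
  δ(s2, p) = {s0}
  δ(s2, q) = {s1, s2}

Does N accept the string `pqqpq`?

Start: {s2}
read p: {s0}
read q: {s0}
read q: {s0}
read p: {}
The reachable set is empty and stays empty for the remaining 1 symbol.
Reachable ∩ accepting = {} — empty.

rejected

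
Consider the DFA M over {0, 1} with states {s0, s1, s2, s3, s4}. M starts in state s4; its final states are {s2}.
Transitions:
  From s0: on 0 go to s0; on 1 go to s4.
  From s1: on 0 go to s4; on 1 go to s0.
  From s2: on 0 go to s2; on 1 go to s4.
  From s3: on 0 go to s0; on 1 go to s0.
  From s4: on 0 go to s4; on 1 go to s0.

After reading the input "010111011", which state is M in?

s4 --0--> s4
s4 --1--> s0
s0 --0--> s0
s0 --1--> s4
s4 --1--> s0
s0 --1--> s4
s4 --0--> s4
s4 --1--> s0
s0 --1--> s4

s4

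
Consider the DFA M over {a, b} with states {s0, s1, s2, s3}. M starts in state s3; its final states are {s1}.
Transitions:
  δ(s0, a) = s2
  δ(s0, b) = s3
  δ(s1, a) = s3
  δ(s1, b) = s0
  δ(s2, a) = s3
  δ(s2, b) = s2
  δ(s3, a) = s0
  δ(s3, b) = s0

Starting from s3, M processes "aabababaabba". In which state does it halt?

s2

s3 --a--> s0
s0 --a--> s2
s2 --b--> s2
s2 --a--> s3
s3 --b--> s0
s0 --a--> s2
s2 --b--> s2
s2 --a--> s3
s3 --a--> s0
s0 --b--> s3
s3 --b--> s0
s0 --a--> s2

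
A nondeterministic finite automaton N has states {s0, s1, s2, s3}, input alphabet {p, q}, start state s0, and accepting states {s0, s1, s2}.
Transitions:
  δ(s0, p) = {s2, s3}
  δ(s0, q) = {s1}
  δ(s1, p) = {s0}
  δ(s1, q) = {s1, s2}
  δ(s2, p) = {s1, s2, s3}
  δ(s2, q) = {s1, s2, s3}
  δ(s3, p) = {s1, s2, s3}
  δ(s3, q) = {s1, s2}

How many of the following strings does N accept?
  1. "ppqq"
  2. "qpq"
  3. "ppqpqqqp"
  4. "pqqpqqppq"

"ppqq": accepted
"qpq": accepted
"ppqpqqqp": accepted
"pqqpqqppq": accepted

4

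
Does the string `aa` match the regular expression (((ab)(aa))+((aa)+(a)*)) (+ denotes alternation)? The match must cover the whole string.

yes

The right alternative ((aa)+(a)*) matches aa.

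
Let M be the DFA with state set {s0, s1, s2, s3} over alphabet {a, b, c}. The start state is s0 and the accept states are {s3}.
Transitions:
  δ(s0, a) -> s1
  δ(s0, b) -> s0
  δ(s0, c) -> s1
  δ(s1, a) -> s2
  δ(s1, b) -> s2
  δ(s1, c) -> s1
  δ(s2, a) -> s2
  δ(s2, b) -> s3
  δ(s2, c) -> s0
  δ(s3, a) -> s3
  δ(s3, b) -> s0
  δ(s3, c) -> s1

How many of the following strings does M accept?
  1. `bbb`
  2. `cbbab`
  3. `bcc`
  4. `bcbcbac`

`bbb`: rejected
`cbbab`: rejected
`bcc`: rejected
`bcbcbac`: rejected

0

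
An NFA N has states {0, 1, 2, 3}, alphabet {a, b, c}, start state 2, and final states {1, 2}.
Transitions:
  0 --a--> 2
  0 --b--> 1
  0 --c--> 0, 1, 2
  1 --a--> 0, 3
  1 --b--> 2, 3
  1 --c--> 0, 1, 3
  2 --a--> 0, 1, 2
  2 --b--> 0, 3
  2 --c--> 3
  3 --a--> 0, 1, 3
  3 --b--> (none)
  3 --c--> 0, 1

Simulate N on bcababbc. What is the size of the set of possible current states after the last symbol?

4

Start: {2}
read b: {0, 3}
read c: {0, 1, 2}
read a: {0, 1, 2, 3}
read b: {0, 1, 2, 3}
read a: {0, 1, 2, 3}
read b: {0, 1, 2, 3}
read b: {0, 1, 2, 3}
read c: {0, 1, 2, 3}
Final reachable set {0, 1, 2, 3} has 4 states.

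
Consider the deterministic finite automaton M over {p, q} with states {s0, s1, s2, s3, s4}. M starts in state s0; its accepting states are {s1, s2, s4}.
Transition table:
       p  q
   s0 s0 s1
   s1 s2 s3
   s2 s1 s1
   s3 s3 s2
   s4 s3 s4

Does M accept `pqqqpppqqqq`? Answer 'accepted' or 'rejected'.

rejected

s0 --p--> s0
s0 --q--> s1
s1 --q--> s3
s3 --q--> s2
s2 --p--> s1
s1 --p--> s2
s2 --p--> s1
s1 --q--> s3
s3 --q--> s2
s2 --q--> s1
s1 --q--> s3
End in state s3, which is not an accepting state.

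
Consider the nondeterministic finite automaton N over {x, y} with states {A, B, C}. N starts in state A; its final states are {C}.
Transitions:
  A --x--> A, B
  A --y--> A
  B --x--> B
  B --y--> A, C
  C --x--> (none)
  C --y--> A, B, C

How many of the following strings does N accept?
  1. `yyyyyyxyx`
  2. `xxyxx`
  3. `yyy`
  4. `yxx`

0

`yyyyyyxyx`: rejected
`xxyxx`: rejected
`yyy`: rejected
`yxx`: rejected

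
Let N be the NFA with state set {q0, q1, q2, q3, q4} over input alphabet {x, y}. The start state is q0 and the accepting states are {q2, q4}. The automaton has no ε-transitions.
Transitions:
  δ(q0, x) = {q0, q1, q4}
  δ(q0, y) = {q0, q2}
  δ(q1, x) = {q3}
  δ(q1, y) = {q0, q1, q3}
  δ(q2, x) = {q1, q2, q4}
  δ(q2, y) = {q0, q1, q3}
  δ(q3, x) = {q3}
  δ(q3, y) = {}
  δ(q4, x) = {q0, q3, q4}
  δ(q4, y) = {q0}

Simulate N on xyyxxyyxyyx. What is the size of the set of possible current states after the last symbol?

5

Start: {q0}
read x: {q0, q1, q4}
read y: {q0, q1, q2, q3}
read y: {q0, q1, q2, q3}
read x: {q0, q1, q2, q3, q4}
read x: {q0, q1, q2, q3, q4}
read y: {q0, q1, q2, q3}
read y: {q0, q1, q2, q3}
read x: {q0, q1, q2, q3, q4}
read y: {q0, q1, q2, q3}
read y: {q0, q1, q2, q3}
read x: {q0, q1, q2, q3, q4}
Final reachable set {q0, q1, q2, q3, q4} has 5 states.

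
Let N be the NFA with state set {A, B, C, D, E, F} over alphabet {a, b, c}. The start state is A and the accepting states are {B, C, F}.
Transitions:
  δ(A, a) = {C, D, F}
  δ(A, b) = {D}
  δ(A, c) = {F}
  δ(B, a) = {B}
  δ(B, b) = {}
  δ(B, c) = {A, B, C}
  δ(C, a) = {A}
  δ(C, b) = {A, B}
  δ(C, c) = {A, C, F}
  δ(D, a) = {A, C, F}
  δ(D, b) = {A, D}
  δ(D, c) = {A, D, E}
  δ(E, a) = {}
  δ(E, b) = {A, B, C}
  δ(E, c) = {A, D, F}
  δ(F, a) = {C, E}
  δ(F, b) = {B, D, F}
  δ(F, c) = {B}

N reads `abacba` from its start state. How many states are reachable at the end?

6

Start: {A}
read a: {C, D, F}
read b: {A, B, D, F}
read a: {A, B, C, D, E, F}
read c: {A, B, C, D, E, F}
read b: {A, B, C, D, F}
read a: {A, B, C, D, E, F}
Final reachable set {A, B, C, D, E, F} has 6 states.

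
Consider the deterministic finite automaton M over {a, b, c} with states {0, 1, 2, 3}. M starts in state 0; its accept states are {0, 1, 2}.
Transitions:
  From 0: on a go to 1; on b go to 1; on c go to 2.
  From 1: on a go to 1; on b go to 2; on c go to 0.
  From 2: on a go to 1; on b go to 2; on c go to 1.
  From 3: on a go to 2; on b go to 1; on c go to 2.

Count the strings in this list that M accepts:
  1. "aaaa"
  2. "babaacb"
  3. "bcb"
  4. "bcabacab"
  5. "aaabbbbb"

5

"aaaa": accepted
"babaacb": accepted
"bcb": accepted
"bcabacab": accepted
"aaabbbbb": accepted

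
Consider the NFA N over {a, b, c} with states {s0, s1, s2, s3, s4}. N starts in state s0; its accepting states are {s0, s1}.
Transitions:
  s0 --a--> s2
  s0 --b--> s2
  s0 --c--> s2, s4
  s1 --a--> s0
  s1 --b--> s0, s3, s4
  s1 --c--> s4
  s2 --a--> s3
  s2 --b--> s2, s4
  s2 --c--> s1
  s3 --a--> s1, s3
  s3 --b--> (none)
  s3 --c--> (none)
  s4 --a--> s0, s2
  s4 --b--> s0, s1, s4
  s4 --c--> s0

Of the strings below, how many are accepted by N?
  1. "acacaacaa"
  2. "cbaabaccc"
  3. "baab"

2

"acacaacaa": rejected
"cbaabaccc": accepted
"baab": accepted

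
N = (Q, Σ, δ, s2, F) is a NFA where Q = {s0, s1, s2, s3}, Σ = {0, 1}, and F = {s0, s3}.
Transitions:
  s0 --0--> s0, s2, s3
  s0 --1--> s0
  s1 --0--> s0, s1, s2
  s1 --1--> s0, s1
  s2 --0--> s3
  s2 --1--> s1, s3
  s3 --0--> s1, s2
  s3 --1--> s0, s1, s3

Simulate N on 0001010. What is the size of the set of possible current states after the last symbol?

Start: {s2}
read 0: {s3}
read 0: {s1, s2}
read 0: {s0, s1, s2, s3}
read 1: {s0, s1, s3}
read 0: {s0, s1, s2, s3}
read 1: {s0, s1, s3}
read 0: {s0, s1, s2, s3}
Final reachable set {s0, s1, s2, s3} has 4 states.

4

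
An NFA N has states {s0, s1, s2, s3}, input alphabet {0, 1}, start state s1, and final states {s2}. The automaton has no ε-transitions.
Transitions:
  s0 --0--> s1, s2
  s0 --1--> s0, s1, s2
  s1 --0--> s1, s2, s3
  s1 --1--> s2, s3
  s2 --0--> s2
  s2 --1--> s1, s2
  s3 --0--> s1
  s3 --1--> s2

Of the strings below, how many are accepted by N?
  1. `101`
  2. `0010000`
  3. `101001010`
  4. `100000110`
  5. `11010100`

`101`: accepted
`0010000`: accepted
`101001010`: accepted
`100000110`: accepted
`11010100`: accepted

5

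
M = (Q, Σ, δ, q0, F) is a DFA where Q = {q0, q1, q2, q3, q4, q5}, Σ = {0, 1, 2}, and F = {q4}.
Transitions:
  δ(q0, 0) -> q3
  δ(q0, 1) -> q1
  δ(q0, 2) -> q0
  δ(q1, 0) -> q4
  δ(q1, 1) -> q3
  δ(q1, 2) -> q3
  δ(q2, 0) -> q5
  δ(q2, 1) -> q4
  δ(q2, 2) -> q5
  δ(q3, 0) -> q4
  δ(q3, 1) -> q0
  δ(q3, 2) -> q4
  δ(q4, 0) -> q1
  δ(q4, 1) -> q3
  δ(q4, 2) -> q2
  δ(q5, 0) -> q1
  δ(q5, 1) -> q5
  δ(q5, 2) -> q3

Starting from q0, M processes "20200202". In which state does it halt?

q0 --2--> q0
q0 --0--> q3
q3 --2--> q4
q4 --0--> q1
q1 --0--> q4
q4 --2--> q2
q2 --0--> q5
q5 --2--> q3

q3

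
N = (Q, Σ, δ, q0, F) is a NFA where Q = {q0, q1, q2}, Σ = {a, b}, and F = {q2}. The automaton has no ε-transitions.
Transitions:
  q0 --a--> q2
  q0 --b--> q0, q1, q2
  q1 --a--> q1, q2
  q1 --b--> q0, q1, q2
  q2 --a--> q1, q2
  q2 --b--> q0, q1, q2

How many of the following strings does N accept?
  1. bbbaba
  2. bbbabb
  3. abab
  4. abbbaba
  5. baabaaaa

bbbaba: accepted
bbbabb: accepted
abab: accepted
abbbaba: accepted
baabaaaa: accepted

5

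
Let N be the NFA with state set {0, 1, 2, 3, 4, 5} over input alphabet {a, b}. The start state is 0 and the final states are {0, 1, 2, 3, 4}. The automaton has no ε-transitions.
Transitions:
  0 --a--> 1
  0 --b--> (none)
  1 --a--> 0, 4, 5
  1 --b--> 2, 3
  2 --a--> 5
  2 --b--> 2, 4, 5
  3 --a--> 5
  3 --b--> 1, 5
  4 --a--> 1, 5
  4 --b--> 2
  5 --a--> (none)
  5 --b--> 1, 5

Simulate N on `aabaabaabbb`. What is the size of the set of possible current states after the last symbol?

5

Start: {0}
read a: {1}
read a: {0, 4, 5}
read b: {1, 2, 5}
read a: {0, 4, 5}
read a: {1, 5}
read b: {1, 2, 3, 5}
read a: {0, 4, 5}
read a: {1, 5}
read b: {1, 2, 3, 5}
read b: {1, 2, 3, 4, 5}
read b: {1, 2, 3, 4, 5}
Final reachable set {1, 2, 3, 4, 5} has 5 states.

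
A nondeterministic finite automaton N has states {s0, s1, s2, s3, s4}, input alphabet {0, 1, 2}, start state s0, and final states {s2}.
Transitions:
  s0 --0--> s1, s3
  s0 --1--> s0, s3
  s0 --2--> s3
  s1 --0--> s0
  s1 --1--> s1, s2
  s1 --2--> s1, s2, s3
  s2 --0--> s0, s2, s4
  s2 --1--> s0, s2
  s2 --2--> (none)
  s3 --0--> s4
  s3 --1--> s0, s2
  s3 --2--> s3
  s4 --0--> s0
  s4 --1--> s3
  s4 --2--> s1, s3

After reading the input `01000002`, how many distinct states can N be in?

Start: {s0}
read 0: {s1, s3}
read 1: {s0, s1, s2}
read 0: {s0, s1, s2, s3, s4}
read 0: {s0, s1, s2, s3, s4}
read 0: {s0, s1, s2, s3, s4}
read 0: {s0, s1, s2, s3, s4}
read 0: {s0, s1, s2, s3, s4}
read 2: {s1, s2, s3}
Final reachable set {s1, s2, s3} has 3 states.

3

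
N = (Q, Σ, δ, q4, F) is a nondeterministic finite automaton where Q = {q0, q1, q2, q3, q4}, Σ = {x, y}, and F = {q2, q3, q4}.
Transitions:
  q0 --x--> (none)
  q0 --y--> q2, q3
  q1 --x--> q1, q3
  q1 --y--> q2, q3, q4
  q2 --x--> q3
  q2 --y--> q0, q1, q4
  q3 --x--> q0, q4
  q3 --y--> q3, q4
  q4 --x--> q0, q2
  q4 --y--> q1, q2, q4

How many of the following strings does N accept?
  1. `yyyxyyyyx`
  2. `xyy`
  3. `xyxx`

`yyyxyyyyx`: accepted
`xyy`: accepted
`xyxx`: accepted

3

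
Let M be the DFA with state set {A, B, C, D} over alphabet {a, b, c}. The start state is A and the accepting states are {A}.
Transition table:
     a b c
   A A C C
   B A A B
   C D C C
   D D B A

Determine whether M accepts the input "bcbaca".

A --b--> C
C --c--> C
C --b--> C
C --a--> D
D --c--> A
A --a--> A
End in state A, which is an accepting state.

accepted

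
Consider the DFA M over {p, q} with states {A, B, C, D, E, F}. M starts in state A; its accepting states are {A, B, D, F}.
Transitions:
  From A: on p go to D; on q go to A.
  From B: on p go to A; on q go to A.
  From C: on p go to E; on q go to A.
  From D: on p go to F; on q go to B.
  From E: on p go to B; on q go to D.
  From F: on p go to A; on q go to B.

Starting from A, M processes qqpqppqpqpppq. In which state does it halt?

A --q--> A
A --q--> A
A --p--> D
D --q--> B
B --p--> A
A --p--> D
D --q--> B
B --p--> A
A --q--> A
A --p--> D
D --p--> F
F --p--> A
A --q--> A

A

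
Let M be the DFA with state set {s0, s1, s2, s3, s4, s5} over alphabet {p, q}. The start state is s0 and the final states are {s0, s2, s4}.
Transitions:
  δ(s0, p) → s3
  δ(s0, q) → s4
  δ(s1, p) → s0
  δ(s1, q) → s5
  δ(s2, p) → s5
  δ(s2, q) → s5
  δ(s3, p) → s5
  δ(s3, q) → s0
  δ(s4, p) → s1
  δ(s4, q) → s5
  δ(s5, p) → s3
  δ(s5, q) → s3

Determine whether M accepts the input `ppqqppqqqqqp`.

s0 --p--> s3
s3 --p--> s5
s5 --q--> s3
s3 --q--> s0
s0 --p--> s3
s3 --p--> s5
s5 --q--> s3
s3 --q--> s0
s0 --q--> s4
s4 --q--> s5
s5 --q--> s3
s3 --p--> s5
End in state s5, which is not an accepting state.

rejected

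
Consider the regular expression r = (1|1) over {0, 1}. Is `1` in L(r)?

The left alternative 1 matches 1.

yes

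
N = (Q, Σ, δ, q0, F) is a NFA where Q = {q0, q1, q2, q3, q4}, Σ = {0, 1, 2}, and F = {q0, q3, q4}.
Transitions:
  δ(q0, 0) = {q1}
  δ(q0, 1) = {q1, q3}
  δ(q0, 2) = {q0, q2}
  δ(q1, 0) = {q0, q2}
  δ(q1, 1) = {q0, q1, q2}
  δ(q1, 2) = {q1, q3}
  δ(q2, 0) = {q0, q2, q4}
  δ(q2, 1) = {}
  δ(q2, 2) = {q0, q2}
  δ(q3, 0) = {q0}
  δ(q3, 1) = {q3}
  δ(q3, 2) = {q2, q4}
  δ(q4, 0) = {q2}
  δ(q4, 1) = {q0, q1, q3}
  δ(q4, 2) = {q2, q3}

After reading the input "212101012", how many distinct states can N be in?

5

Start: {q0}
read 2: {q0, q2}
read 1: {q1, q3}
read 2: {q1, q2, q3, q4}
read 1: {q0, q1, q2, q3}
read 0: {q0, q1, q2, q4}
read 1: {q0, q1, q2, q3}
read 0: {q0, q1, q2, q4}
read 1: {q0, q1, q2, q3}
read 2: {q0, q1, q2, q3, q4}
Final reachable set {q0, q1, q2, q3, q4} has 5 states.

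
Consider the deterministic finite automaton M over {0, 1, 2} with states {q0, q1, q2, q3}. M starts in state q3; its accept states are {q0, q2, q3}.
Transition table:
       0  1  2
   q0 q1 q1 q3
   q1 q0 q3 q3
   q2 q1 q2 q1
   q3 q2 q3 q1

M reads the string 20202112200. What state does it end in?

q1

q3 --2--> q1
q1 --0--> q0
q0 --2--> q3
q3 --0--> q2
q2 --2--> q1
q1 --1--> q3
q3 --1--> q3
q3 --2--> q1
q1 --2--> q3
q3 --0--> q2
q2 --0--> q1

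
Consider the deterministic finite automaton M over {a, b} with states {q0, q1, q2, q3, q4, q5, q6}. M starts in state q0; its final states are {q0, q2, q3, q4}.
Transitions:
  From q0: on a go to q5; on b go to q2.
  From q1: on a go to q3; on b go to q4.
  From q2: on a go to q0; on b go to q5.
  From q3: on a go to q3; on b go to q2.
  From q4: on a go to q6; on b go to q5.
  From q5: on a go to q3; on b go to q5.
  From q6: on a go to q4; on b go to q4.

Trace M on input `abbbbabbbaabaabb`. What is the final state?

q0 --a--> q5
q5 --b--> q5
q5 --b--> q5
q5 --b--> q5
q5 --b--> q5
q5 --a--> q3
q3 --b--> q2
q2 --b--> q5
q5 --b--> q5
q5 --a--> q3
q3 --a--> q3
q3 --b--> q2
q2 --a--> q0
q0 --a--> q5
q5 --b--> q5
q5 --b--> q5

q5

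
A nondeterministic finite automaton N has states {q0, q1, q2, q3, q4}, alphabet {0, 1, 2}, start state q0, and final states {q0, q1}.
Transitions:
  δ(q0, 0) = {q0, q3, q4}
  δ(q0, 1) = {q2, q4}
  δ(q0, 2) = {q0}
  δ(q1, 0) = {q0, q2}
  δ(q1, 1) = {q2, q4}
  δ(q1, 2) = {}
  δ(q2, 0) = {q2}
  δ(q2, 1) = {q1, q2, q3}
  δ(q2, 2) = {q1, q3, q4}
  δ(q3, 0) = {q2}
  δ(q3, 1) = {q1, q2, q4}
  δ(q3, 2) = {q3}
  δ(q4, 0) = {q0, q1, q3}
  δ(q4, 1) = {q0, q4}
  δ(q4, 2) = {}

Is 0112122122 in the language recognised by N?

Start: {q0}
read 0: {q0, q3, q4}
read 1: {q0, q1, q2, q4}
read 1: {q0, q1, q2, q3, q4}
read 2: {q0, q1, q3, q4}
read 1: {q0, q1, q2, q4}
read 2: {q0, q1, q3, q4}
read 2: {q0, q3}
read 1: {q1, q2, q4}
read 2: {q1, q3, q4}
read 2: {q3}
Reachable ∩ accepting = {} — empty.

rejected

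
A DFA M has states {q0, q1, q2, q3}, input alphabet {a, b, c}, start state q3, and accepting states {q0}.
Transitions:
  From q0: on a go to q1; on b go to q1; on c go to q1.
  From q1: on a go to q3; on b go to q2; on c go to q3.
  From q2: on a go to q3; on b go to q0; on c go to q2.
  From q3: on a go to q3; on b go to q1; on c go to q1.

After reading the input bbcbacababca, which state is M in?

q3

q3 --b--> q1
q1 --b--> q2
q2 --c--> q2
q2 --b--> q0
q0 --a--> q1
q1 --c--> q3
q3 --a--> q3
q3 --b--> q1
q1 --a--> q3
q3 --b--> q1
q1 --c--> q3
q3 --a--> q3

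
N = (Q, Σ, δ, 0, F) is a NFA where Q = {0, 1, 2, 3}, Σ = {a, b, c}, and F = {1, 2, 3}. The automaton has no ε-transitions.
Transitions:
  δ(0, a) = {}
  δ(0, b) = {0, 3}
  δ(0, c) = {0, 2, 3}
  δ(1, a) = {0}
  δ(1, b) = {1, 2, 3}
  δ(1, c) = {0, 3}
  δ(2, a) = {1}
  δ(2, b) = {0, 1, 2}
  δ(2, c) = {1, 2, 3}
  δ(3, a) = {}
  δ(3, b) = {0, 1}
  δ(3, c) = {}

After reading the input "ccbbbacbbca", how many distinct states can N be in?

2

Start: {0}
read c: {0, 2, 3}
read c: {0, 1, 2, 3}
read b: {0, 1, 2, 3}
read b: {0, 1, 2, 3}
read b: {0, 1, 2, 3}
read a: {0, 1}
read c: {0, 2, 3}
read b: {0, 1, 2, 3}
read b: {0, 1, 2, 3}
read c: {0, 1, 2, 3}
read a: {0, 1}
Final reachable set {0, 1} has 2 states.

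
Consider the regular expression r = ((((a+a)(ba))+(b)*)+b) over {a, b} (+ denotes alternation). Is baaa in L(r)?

no

Neither (((a+a)(ba))+(b)*) nor b matches baaa.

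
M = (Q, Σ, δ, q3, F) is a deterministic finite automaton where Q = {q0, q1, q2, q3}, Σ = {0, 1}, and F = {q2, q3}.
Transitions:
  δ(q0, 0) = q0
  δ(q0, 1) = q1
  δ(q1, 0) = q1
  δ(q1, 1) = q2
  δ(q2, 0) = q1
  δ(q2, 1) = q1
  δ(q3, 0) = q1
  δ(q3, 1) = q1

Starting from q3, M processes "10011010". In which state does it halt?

q3 --1--> q1
q1 --0--> q1
q1 --0--> q1
q1 --1--> q2
q2 --1--> q1
q1 --0--> q1
q1 --1--> q2
q2 --0--> q1

q1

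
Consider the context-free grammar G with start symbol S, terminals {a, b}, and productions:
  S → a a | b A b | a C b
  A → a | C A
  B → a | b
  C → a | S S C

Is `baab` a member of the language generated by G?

yes

S ⇒ bAb ⇒ bCAb ⇒ baAb ⇒ baab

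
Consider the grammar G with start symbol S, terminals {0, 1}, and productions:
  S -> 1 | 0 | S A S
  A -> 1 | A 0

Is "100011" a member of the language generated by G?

no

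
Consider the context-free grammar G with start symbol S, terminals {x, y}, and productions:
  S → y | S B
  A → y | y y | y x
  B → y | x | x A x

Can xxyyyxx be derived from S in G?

no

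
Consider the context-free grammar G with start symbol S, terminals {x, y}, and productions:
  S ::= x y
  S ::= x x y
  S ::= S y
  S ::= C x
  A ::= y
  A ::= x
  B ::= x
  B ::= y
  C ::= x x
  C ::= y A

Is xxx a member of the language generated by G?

S ⇒ Cx ⇒ xxx

yes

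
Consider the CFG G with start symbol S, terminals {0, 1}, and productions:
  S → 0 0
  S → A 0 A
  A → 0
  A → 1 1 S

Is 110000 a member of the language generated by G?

yes

S ⇒ A0A ⇒ 11S0A ⇒ 11000A ⇒ 110000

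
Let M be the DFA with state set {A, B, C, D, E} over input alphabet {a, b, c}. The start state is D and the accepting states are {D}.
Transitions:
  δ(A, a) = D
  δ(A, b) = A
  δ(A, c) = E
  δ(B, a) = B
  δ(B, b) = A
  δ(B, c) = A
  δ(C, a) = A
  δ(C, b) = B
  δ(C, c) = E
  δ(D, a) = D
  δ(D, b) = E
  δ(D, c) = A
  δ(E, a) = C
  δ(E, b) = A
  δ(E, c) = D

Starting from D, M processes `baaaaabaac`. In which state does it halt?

D --b--> E
E --a--> C
C --a--> A
A --a--> D
D --a--> D
D --a--> D
D --b--> E
E --a--> C
C --a--> A
A --c--> E

E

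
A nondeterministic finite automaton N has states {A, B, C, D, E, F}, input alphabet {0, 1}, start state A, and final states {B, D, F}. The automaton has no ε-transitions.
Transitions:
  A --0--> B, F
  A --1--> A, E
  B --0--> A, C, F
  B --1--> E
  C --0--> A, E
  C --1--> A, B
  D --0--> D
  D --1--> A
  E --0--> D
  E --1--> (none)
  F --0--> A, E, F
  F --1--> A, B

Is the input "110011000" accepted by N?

accepted

Start: {A}
read 1: {A, E}
read 1: {A, E}
read 0: {B, D, F}
read 0: {A, C, D, E, F}
read 1: {A, B, E}
read 1: {A, E}
read 0: {B, D, F}
read 0: {A, C, D, E, F}
read 0: {A, B, D, E, F}
Reachable ∩ accepting = {B, D, F} — nonempty.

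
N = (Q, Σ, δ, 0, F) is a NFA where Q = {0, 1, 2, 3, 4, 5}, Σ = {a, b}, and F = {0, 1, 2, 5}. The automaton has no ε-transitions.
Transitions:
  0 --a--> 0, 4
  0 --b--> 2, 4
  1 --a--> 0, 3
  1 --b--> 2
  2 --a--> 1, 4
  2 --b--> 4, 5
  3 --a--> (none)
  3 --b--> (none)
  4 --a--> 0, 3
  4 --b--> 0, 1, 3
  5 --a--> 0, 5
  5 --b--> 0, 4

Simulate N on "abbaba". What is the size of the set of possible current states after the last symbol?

Start: {0}
read a: {0, 4}
read b: {0, 1, 2, 3, 4}
read b: {0, 1, 2, 3, 4, 5}
read a: {0, 1, 3, 4, 5}
read b: {0, 1, 2, 3, 4}
read a: {0, 1, 3, 4}
Final reachable set {0, 1, 3, 4} has 4 states.

4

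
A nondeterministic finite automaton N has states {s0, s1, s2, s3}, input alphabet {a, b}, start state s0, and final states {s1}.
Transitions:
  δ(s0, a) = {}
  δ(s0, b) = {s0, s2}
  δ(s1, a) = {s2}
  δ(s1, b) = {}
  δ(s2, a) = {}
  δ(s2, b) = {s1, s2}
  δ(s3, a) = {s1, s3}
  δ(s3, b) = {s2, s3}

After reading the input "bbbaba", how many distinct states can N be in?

Start: {s0}
read b: {s0, s2}
read b: {s0, s1, s2}
read b: {s0, s1, s2}
read a: {s2}
read b: {s1, s2}
read a: {s2}
Final reachable set {s2} has 1 state.

1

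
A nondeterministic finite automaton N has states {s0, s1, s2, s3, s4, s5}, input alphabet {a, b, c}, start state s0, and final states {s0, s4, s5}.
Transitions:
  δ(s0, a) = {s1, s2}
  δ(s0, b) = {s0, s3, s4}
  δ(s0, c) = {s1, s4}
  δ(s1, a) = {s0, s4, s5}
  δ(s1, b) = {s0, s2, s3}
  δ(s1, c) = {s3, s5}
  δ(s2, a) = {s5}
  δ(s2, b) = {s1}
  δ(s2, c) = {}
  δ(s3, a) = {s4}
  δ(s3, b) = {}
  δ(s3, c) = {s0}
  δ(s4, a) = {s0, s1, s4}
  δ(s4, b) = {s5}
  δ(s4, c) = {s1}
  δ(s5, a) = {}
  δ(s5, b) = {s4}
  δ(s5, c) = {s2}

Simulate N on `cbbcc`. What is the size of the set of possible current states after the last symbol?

6

Start: {s0}
read c: {s1, s4}
read b: {s0, s2, s3, s5}
read b: {s0, s1, s3, s4}
read c: {s0, s1, s3, s4, s5}
read c: {s0, s1, s2, s3, s4, s5}
Final reachable set {s0, s1, s2, s3, s4, s5} has 6 states.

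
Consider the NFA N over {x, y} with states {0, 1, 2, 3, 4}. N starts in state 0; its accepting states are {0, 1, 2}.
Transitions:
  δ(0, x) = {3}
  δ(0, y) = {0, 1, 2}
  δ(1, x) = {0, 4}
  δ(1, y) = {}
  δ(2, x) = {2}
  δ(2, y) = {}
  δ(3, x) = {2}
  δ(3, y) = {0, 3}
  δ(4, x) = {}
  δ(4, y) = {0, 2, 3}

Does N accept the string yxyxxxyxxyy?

Start: {0}
read y: {0, 1, 2}
read x: {0, 2, 3, 4}
read y: {0, 1, 2, 3}
read x: {0, 2, 3, 4}
read x: {2, 3}
read x: {2}
read y: {}
The reachable set is empty and stays empty for the remaining 4 symbols.
Reachable ∩ accepting = {} — empty.

rejected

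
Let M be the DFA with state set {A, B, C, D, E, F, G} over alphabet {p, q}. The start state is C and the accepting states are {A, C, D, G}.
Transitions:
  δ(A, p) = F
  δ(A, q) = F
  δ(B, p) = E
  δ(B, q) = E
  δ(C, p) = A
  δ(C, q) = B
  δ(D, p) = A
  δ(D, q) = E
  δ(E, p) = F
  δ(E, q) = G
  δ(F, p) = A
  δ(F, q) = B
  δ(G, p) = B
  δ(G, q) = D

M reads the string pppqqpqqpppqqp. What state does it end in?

C --p--> A
A --p--> F
F --p--> A
A --q--> F
F --q--> B
B --p--> E
E --q--> G
G --q--> D
D --p--> A
A --p--> F
F --p--> A
A --q--> F
F --q--> B
B --p--> E

E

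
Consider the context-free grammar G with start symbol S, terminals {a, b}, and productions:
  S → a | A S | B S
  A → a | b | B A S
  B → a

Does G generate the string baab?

no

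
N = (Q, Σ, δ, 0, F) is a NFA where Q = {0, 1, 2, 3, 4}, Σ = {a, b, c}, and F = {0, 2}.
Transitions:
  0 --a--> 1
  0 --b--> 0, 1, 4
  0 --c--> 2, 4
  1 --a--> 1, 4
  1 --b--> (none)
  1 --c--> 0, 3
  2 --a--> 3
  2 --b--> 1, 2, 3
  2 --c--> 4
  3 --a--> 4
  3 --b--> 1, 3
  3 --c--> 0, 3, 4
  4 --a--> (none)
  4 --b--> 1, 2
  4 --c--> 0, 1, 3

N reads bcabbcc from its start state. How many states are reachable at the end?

5

Start: {0}
read b: {0, 1, 4}
read c: {0, 1, 2, 3, 4}
read a: {1, 3, 4}
read b: {1, 2, 3}
read b: {1, 2, 3}
read c: {0, 3, 4}
read c: {0, 1, 2, 3, 4}
Final reachable set {0, 1, 2, 3, 4} has 5 states.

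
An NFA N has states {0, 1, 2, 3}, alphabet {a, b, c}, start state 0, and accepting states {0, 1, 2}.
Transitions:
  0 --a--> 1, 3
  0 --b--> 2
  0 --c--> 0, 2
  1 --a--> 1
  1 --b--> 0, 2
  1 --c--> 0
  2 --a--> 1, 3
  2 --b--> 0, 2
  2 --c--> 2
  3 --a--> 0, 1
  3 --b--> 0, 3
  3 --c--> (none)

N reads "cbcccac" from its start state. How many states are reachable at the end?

Start: {0}
read c: {0, 2}
read b: {0, 2}
read c: {0, 2}
read c: {0, 2}
read c: {0, 2}
read a: {1, 3}
read c: {0}
Final reachable set {0} has 1 state.

1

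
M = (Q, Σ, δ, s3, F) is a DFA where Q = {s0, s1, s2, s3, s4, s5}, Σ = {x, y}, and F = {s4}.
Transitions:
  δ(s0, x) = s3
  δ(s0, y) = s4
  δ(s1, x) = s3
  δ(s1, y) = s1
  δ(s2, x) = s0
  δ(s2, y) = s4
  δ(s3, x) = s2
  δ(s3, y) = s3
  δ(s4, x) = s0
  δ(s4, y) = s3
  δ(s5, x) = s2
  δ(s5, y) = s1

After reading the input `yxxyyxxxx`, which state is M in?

s2

s3 --y--> s3
s3 --x--> s2
s2 --x--> s0
s0 --y--> s4
s4 --y--> s3
s3 --x--> s2
s2 --x--> s0
s0 --x--> s3
s3 --x--> s2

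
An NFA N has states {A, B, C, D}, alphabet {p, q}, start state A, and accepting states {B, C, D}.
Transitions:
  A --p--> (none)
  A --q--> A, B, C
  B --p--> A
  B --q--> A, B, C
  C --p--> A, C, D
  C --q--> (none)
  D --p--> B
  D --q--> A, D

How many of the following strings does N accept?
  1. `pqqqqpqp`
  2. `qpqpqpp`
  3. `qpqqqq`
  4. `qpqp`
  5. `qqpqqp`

4

`pqqqqpqp`: rejected
`qpqpqpp`: accepted
`qpqqqq`: accepted
`qpqp`: accepted
`qqpqqp`: accepted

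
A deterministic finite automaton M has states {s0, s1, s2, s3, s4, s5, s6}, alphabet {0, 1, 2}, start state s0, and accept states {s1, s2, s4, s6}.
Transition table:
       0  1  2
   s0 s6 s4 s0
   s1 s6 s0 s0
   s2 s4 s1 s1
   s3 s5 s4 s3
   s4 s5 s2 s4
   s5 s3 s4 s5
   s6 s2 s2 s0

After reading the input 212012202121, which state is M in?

s0 --2--> s0
s0 --1--> s4
s4 --2--> s4
s4 --0--> s5
s5 --1--> s4
s4 --2--> s4
s4 --2--> s4
s4 --0--> s5
s5 --2--> s5
s5 --1--> s4
s4 --2--> s4
s4 --1--> s2

s2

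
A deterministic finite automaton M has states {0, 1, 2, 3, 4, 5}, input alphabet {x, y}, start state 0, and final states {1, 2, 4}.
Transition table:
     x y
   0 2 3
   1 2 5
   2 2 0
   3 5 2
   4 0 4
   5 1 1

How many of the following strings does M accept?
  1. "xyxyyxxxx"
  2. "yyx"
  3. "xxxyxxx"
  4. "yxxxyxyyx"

3

"xyxyyxxxx": accepted
"yyx": accepted
"xxxyxxx": accepted
"yxxxyxyyx": rejected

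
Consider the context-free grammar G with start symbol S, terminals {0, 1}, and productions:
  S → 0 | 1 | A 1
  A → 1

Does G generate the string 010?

no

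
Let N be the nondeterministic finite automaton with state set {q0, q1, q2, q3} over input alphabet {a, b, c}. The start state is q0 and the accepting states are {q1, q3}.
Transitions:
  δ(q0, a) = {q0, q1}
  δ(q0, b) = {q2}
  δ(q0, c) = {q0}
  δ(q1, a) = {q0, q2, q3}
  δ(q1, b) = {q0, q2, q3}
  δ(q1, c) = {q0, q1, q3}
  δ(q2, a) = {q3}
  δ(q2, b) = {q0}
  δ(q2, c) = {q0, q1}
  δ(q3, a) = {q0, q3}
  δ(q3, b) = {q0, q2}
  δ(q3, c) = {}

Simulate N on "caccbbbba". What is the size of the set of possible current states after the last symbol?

3

Start: {q0}
read c: {q0}
read a: {q0, q1}
read c: {q0, q1, q3}
read c: {q0, q1, q3}
read b: {q0, q2, q3}
read b: {q0, q2}
read b: {q0, q2}
read b: {q0, q2}
read a: {q0, q1, q3}
Final reachable set {q0, q1, q3} has 3 states.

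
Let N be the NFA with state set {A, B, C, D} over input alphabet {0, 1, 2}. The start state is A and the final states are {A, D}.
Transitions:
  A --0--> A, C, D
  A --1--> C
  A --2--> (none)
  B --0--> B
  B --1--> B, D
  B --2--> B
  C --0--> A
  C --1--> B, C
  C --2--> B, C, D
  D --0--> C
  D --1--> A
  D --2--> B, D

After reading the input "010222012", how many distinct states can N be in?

Start: {A}
read 0: {A, C, D}
read 1: {A, B, C}
read 0: {A, B, C, D}
read 2: {B, C, D}
read 2: {B, C, D}
read 2: {B, C, D}
read 0: {A, B, C}
read 1: {B, C, D}
read 2: {B, C, D}
Final reachable set {B, C, D} has 3 states.

3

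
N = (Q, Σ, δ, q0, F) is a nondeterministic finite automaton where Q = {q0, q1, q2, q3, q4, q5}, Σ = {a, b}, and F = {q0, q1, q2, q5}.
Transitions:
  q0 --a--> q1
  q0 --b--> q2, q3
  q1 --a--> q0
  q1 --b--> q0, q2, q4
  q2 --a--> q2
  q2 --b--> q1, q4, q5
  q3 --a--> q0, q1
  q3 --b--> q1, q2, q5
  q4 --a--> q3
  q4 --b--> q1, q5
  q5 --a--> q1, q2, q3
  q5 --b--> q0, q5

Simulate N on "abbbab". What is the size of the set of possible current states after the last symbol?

Start: {q0}
read a: {q1}
read b: {q0, q2, q4}
read b: {q1, q2, q3, q4, q5}
read b: {q0, q1, q2, q4, q5}
read a: {q0, q1, q2, q3}
read b: {q0, q1, q2, q3, q4, q5}
Final reachable set {q0, q1, q2, q3, q4, q5} has 6 states.

6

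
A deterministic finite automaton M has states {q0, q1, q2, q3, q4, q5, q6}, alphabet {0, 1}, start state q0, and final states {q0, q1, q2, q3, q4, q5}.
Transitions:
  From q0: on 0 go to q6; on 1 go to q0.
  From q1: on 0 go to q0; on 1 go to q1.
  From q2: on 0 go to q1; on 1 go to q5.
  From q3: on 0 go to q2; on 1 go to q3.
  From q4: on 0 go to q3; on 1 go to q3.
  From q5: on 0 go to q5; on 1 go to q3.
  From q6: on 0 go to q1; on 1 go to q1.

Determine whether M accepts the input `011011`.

q0 --0--> q6
q6 --1--> q1
q1 --1--> q1
q1 --0--> q0
q0 --1--> q0
q0 --1--> q0
End in state q0, which is an accepting state.

accepted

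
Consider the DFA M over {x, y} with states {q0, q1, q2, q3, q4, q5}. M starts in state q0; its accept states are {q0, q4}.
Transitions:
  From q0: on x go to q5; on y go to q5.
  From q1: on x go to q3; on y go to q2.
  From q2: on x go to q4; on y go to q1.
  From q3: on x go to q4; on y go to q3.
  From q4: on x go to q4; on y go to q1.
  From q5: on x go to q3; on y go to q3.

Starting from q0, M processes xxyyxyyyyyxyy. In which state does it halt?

q3

q0 --x--> q5
q5 --x--> q3
q3 --y--> q3
q3 --y--> q3
q3 --x--> q4
q4 --y--> q1
q1 --y--> q2
q2 --y--> q1
q1 --y--> q2
q2 --y--> q1
q1 --x--> q3
q3 --y--> q3
q3 --y--> q3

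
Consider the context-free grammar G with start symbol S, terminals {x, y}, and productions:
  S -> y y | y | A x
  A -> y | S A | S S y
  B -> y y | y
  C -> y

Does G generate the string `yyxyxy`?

no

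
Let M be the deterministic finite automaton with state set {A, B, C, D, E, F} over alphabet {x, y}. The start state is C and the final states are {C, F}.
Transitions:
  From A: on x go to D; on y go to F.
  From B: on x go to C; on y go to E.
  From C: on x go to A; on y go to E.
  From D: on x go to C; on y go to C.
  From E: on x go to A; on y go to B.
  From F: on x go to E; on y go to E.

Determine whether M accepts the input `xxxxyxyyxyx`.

C --x--> A
A --x--> D
D --x--> C
C --x--> A
A --y--> F
F --x--> E
E --y--> B
B --y--> E
E --x--> A
A --y--> F
F --x--> E
End in state E, which is not an accepting state.

rejected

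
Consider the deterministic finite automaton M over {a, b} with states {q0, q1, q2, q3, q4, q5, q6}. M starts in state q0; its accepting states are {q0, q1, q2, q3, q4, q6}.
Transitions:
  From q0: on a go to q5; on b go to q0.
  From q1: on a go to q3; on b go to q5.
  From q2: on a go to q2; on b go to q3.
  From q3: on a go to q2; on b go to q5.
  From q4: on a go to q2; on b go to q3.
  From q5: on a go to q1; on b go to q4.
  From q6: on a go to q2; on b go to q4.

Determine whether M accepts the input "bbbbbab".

accepted

q0 --b--> q0
q0 --b--> q0
q0 --b--> q0
q0 --b--> q0
q0 --b--> q0
q0 --a--> q5
q5 --b--> q4
End in state q4, which is an accepting state.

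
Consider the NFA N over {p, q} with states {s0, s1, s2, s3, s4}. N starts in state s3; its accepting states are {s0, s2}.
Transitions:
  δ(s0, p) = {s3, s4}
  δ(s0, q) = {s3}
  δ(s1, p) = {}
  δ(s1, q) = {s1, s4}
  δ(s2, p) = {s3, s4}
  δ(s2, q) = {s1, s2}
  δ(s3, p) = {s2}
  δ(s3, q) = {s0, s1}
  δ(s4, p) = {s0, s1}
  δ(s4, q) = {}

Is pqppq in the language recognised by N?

Start: {s3}
read p: {s2}
read q: {s1, s2}
read p: {s3, s4}
read p: {s0, s1, s2}
read q: {s1, s2, s3, s4}
Reachable ∩ accepting = {s2} — nonempty.

accepted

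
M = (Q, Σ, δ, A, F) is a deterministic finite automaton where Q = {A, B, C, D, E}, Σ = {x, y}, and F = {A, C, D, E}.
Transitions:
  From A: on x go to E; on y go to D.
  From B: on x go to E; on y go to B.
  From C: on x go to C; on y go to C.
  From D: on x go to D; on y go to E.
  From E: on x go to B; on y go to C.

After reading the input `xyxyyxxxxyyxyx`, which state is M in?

A --x--> E
E --y--> C
C --x--> C
C --y--> C
C --y--> C
C --x--> C
C --x--> C
C --x--> C
C --x--> C
C --y--> C
C --y--> C
C --x--> C
C --y--> C
C --x--> C

C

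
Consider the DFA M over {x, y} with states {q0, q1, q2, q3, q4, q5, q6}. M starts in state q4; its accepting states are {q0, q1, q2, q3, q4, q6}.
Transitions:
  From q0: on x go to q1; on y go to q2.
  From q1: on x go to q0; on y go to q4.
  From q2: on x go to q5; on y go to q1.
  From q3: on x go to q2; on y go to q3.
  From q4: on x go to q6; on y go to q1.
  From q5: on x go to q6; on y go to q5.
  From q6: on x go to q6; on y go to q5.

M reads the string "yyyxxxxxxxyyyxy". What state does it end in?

q5

q4 --y--> q1
q1 --y--> q4
q4 --y--> q1
q1 --x--> q0
q0 --x--> q1
q1 --x--> q0
q0 --x--> q1
q1 --x--> q0
q0 --x--> q1
q1 --x--> q0
q0 --y--> q2
q2 --y--> q1
q1 --y--> q4
q4 --x--> q6
q6 --y--> q5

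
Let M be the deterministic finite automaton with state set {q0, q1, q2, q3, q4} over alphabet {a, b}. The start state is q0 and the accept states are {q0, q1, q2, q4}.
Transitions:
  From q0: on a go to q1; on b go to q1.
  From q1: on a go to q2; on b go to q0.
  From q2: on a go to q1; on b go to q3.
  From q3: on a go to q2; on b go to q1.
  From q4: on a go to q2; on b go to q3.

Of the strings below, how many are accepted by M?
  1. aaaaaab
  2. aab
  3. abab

1

aaaaaab: rejected
aab: rejected
abab: accepted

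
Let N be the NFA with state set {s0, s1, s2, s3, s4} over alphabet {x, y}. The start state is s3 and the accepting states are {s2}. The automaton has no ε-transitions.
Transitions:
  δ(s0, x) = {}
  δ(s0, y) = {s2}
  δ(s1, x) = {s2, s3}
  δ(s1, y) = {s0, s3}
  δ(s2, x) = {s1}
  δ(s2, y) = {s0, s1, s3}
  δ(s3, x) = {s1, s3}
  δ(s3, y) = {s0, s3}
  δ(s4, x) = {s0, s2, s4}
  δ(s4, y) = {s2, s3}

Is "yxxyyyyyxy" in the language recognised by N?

Start: {s3}
read y: {s0, s3}
read x: {s1, s3}
read x: {s1, s2, s3}
read y: {s0, s1, s3}
read y: {s0, s2, s3}
read y: {s0, s1, s2, s3}
read y: {s0, s1, s2, s3}
read y: {s0, s1, s2, s3}
read x: {s1, s2, s3}
read y: {s0, s1, s3}
Reachable ∩ accepting = {} — empty.

rejected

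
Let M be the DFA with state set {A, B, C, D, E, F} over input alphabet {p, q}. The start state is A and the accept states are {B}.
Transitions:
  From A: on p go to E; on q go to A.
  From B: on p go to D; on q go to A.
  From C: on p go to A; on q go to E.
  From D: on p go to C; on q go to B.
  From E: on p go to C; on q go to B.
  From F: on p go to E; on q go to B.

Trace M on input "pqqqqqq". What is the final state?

A

A --p--> E
E --q--> B
B --q--> A
A --q--> A
A --q--> A
A --q--> A
A --q--> A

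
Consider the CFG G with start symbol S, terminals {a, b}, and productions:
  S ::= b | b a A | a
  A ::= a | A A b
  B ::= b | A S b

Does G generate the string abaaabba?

no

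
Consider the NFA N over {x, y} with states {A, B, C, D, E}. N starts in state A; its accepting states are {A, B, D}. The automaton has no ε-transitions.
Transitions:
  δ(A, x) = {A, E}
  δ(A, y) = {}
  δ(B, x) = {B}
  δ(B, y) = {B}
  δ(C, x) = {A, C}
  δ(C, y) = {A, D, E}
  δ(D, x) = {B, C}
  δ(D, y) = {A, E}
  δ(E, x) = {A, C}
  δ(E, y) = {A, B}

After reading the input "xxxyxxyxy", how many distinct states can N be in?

4

Start: {A}
read x: {A, E}
read x: {A, C, E}
read x: {A, C, E}
read y: {A, B, D, E}
read x: {A, B, C, E}
read x: {A, B, C, E}
read y: {A, B, D, E}
read x: {A, B, C, E}
read y: {A, B, D, E}
Final reachable set {A, B, D, E} has 4 states.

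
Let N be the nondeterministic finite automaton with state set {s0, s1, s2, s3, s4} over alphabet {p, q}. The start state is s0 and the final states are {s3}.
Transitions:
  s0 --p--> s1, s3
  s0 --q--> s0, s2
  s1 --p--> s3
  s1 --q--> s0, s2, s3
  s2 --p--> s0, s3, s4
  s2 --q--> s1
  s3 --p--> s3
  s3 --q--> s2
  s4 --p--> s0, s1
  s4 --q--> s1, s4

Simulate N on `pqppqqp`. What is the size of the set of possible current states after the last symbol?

Start: {s0}
read p: {s1, s3}
read q: {s0, s2, s3}
read p: {s0, s1, s3, s4}
read p: {s0, s1, s3}
read q: {s0, s2, s3}
read q: {s0, s1, s2}
read p: {s0, s1, s3, s4}
Final reachable set {s0, s1, s3, s4} has 4 states.

4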